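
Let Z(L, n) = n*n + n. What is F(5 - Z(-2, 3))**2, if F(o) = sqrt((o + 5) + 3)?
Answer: 1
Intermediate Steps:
Z(L, n) = n + n**2 (Z(L, n) = n**2 + n = n + n**2)
F(o) = sqrt(8 + o) (F(o) = sqrt((5 + o) + 3) = sqrt(8 + o))
F(5 - Z(-2, 3))**2 = (sqrt(8 + (5 - 3*(1 + 3))))**2 = (sqrt(8 + (5 - 3*4)))**2 = (sqrt(8 + (5 - 1*12)))**2 = (sqrt(8 + (5 - 12)))**2 = (sqrt(8 - 7))**2 = (sqrt(1))**2 = 1**2 = 1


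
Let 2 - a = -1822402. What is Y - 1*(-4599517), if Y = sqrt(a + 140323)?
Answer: 4599517 + sqrt(1962727) ≈ 4.6009e+6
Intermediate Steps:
a = 1822404 (a = 2 - 1*(-1822402) = 2 + 1822402 = 1822404)
Y = sqrt(1962727) (Y = sqrt(1822404 + 140323) = sqrt(1962727) ≈ 1401.0)
Y - 1*(-4599517) = sqrt(1962727) - 1*(-4599517) = sqrt(1962727) + 4599517 = 4599517 + sqrt(1962727)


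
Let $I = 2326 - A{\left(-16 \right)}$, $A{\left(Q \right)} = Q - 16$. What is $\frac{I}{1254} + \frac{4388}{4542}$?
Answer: $\frac{1351049}{474639} \approx 2.8465$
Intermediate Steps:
$A{\left(Q \right)} = -16 + Q$
$I = 2358$ ($I = 2326 - \left(-16 - 16\right) = 2326 - -32 = 2326 + 32 = 2358$)
$\frac{I}{1254} + \frac{4388}{4542} = \frac{2358}{1254} + \frac{4388}{4542} = 2358 \cdot \frac{1}{1254} + 4388 \cdot \frac{1}{4542} = \frac{393}{209} + \frac{2194}{2271} = \frac{1351049}{474639}$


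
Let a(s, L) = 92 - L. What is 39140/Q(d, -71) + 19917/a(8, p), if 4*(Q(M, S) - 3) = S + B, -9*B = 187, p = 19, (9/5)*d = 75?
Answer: -44279757/26207 ≈ -1689.6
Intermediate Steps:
d = 125/3 (d = (5/9)*75 = 125/3 ≈ 41.667)
B = -187/9 (B = -⅑*187 = -187/9 ≈ -20.778)
Q(M, S) = -79/36 + S/4 (Q(M, S) = 3 + (S - 187/9)/4 = 3 + (-187/9 + S)/4 = 3 + (-187/36 + S/4) = -79/36 + S/4)
39140/Q(d, -71) + 19917/a(8, p) = 39140/(-79/36 + (¼)*(-71)) + 19917/(92 - 1*19) = 39140/(-79/36 - 71/4) + 19917/(92 - 19) = 39140/(-359/18) + 19917/73 = 39140*(-18/359) + 19917*(1/73) = -704520/359 + 19917/73 = -44279757/26207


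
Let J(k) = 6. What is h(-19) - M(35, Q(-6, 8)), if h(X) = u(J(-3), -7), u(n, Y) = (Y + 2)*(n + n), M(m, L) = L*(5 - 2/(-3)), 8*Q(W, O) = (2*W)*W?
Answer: -111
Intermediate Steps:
Q(W, O) = W²/4 (Q(W, O) = ((2*W)*W)/8 = (2*W²)/8 = W²/4)
M(m, L) = 17*L/3 (M(m, L) = L*(5 - 2*(-⅓)) = L*(5 + ⅔) = L*(17/3) = 17*L/3)
u(n, Y) = 2*n*(2 + Y) (u(n, Y) = (2 + Y)*(2*n) = 2*n*(2 + Y))
h(X) = -60 (h(X) = 2*6*(2 - 7) = 2*6*(-5) = -60)
h(-19) - M(35, Q(-6, 8)) = -60 - 17*(¼)*(-6)²/3 = -60 - 17*(¼)*36/3 = -60 - 17*9/3 = -60 - 1*51 = -60 - 51 = -111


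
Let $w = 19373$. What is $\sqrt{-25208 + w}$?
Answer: $i \sqrt{5835} \approx 76.387 i$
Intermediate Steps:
$\sqrt{-25208 + w} = \sqrt{-25208 + 19373} = \sqrt{-5835} = i \sqrt{5835}$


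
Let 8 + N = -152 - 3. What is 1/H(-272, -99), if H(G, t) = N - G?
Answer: 1/109 ≈ 0.0091743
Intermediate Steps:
N = -163 (N = -8 + (-152 - 3) = -8 - 155 = -163)
H(G, t) = -163 - G
1/H(-272, -99) = 1/(-163 - 1*(-272)) = 1/(-163 + 272) = 1/109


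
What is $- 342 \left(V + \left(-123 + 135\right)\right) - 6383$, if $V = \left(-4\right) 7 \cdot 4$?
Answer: $27817$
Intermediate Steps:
$V = -112$ ($V = \left(-28\right) 4 = -112$)
$- 342 \left(V + \left(-123 + 135\right)\right) - 6383 = - 342 \left(-112 + \left(-123 + 135\right)\right) - 6383 = - 342 \left(-112 + 12\right) - 6383 = \left(-342\right) \left(-100\right) - 6383 = 34200 - 6383 = 27817$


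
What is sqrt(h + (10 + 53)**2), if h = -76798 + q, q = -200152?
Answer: I*sqrt(272981) ≈ 522.48*I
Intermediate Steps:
h = -276950 (h = -76798 - 200152 = -276950)
sqrt(h + (10 + 53)**2) = sqrt(-276950 + (10 + 53)**2) = sqrt(-276950 + 63**2) = sqrt(-276950 + 3969) = sqrt(-272981) = I*sqrt(272981)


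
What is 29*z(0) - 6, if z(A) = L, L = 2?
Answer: 52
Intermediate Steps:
z(A) = 2
29*z(0) - 6 = 29*2 - 6 = 58 - 6 = 52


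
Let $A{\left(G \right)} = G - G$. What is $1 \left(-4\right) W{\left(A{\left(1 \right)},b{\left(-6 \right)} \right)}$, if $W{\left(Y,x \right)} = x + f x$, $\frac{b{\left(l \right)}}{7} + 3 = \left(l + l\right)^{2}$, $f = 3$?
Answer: $-15792$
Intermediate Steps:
$b{\left(l \right)} = -21 + 28 l^{2}$ ($b{\left(l \right)} = -21 + 7 \left(l + l\right)^{2} = -21 + 7 \left(2 l\right)^{2} = -21 + 7 \cdot 4 l^{2} = -21 + 28 l^{2}$)
$A{\left(G \right)} = 0$
$W{\left(Y,x \right)} = 4 x$ ($W{\left(Y,x \right)} = x + 3 x = 4 x$)
$1 \left(-4\right) W{\left(A{\left(1 \right)},b{\left(-6 \right)} \right)} = 1 \left(-4\right) 4 \left(-21 + 28 \left(-6\right)^{2}\right) = - 4 \cdot 4 \left(-21 + 28 \cdot 36\right) = - 4 \cdot 4 \left(-21 + 1008\right) = - 4 \cdot 4 \cdot 987 = \left(-4\right) 3948 = -15792$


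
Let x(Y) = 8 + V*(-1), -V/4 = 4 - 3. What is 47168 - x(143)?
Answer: 47156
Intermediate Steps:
V = -4 (V = -4*(4 - 3) = -4*1 = -4)
x(Y) = 12 (x(Y) = 8 - 4*(-1) = 8 + 4 = 12)
47168 - x(143) = 47168 - 1*12 = 47168 - 12 = 47156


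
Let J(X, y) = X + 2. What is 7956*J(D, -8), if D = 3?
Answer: 39780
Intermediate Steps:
J(X, y) = 2 + X
7956*J(D, -8) = 7956*(2 + 3) = 7956*5 = 39780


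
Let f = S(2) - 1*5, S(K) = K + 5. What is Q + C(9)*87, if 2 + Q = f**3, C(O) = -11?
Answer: -951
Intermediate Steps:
S(K) = 5 + K
f = 2 (f = (5 + 2) - 1*5 = 7 - 5 = 2)
Q = 6 (Q = -2 + 2**3 = -2 + 8 = 6)
Q + C(9)*87 = 6 - 11*87 = 6 - 957 = -951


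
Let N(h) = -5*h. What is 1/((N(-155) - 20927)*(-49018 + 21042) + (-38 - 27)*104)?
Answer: 1/563765592 ≈ 1.7738e-9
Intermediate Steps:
1/((N(-155) - 20927)*(-49018 + 21042) + (-38 - 27)*104) = 1/((-5*(-155) - 20927)*(-49018 + 21042) + (-38 - 27)*104) = 1/((775 - 20927)*(-27976) - 65*104) = 1/(-20152*(-27976) - 6760) = 1/(563772352 - 6760) = 1/563765592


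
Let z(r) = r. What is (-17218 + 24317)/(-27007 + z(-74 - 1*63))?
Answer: -7099/27144 ≈ -0.26153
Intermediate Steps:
(-17218 + 24317)/(-27007 + z(-74 - 1*63)) = (-17218 + 24317)/(-27007 + (-74 - 1*63)) = 7099/(-27007 + (-74 - 63)) = 7099/(-27007 - 137) = 7099/(-27144) = 7099*(-1/27144) = -7099/27144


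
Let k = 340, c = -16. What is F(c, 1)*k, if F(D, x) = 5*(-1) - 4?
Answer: -3060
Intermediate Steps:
F(D, x) = -9 (F(D, x) = -5 - 4 = -9)
F(c, 1)*k = -9*340 = -3060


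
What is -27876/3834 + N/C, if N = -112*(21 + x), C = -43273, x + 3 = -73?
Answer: -204982598/27651447 ≈ -7.4131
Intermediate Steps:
x = -76 (x = -3 - 73 = -76)
N = 6160 (N = -112*(21 - 76) = -112*(-55) = 6160)
-27876/3834 + N/C = -27876/3834 + 6160/(-43273) = -27876*1/3834 + 6160*(-1/43273) = -4646/639 - 6160/43273 = -204982598/27651447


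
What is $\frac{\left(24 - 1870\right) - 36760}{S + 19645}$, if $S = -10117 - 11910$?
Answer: $\frac{19303}{1191} \approx 16.207$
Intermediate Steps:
$S = -22027$
$\frac{\left(24 - 1870\right) - 36760}{S + 19645} = \frac{\left(24 - 1870\right) - 36760}{-22027 + 19645} = \frac{\left(24 - 1870\right) - 36760}{-2382} = \left(-1846 - 36760\right) \left(- \frac{1}{2382}\right) = \left(-38606\right) \left(- \frac{1}{2382}\right) = \frac{19303}{1191}$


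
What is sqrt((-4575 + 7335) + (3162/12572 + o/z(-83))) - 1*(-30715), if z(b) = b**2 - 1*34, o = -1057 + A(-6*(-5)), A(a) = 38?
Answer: 30715 + sqrt(5124941811940304130)/43090530 ≈ 30768.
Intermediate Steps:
o = -1019 (o = -1057 + 38 = -1019)
z(b) = -34 + b**2 (z(b) = b**2 - 34 = -34 + b**2)
sqrt((-4575 + 7335) + (3162/12572 + o/z(-83))) - 1*(-30715) = sqrt((-4575 + 7335) + (3162/12572 - 1019/(-34 + (-83)**2))) - 1*(-30715) = sqrt(2760 + (3162*(1/12572) - 1019/(-34 + 6889))) + 30715 = sqrt(2760 + (1581/6286 - 1019/6855)) + 30715 = sqrt(2760 + 4432321/43090530) + 30715 = sqrt(118934295121/43090530) + 30715 = sqrt(5124941811940304130)/43090530 + 30715 = 30715 + sqrt(5124941811940304130)/43090530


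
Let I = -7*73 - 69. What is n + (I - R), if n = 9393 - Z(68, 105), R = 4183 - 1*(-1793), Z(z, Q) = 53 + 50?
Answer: 2734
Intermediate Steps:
Z(z, Q) = 103
R = 5976 (R = 4183 + 1793 = 5976)
n = 9290 (n = 9393 - 1*103 = 9393 - 103 = 9290)
I = -580 (I = -511 - 69 = -580)
n + (I - R) = 9290 + (-580 - 1*5976) = 9290 + (-580 - 5976) = 9290 - 6556 = 2734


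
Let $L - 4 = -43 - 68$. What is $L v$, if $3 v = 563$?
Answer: $- \frac{60241}{3} \approx -20080.0$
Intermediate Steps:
$v = \frac{563}{3}$ ($v = \frac{1}{3} \cdot 563 = \frac{563}{3} \approx 187.67$)
$L = -107$ ($L = 4 - 111 = -107$)
$L v = \left(-107\right) \frac{563}{3} = - \frac{60241}{3}$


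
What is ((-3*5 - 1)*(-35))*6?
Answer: 3360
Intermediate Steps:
((-3*5 - 1)*(-35))*6 = ((-15 - 1)*(-35))*6 = -16*(-35)*6 = 560*6 = 3360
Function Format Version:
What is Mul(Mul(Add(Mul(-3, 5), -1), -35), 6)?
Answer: 3360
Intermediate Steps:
Mul(Mul(Add(Mul(-3, 5), -1), -35), 6) = Mul(Mul(Add(-15, -1), -35), 6) = Mul(Mul(-16, -35), 6) = Mul(560, 6) = 3360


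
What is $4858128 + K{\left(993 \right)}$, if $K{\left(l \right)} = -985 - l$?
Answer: $4856150$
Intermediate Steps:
$4858128 + K{\left(993 \right)} = 4858128 - 1978 = 4856150$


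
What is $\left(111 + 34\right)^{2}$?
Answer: $21025$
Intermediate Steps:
$\left(111 + 34\right)^{2} = 145^{2} = 21025$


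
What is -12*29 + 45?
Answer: -303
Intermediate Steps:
-12*29 + 45 = -348 + 45 = -303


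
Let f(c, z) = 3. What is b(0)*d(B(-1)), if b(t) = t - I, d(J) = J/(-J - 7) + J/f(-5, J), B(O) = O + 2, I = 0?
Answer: 0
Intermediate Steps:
B(O) = 2 + O
d(J) = J/3 + J/(-7 - J) (d(J) = J/(-J - 7) + J/3 = J/(-7 - J) + J*(⅓) = J/(-7 - J) + J/3 = J/3 + J/(-7 - J))
b(t) = t (b(t) = t - 1*0 = t + 0 = t)
b(0)*d(B(-1)) = 0*((2 - 1)*(4 + (2 - 1))/(3*(7 + (2 - 1)))) = 0*((⅓)*1*(4 + 1)/(7 + 1)) = 0*((⅓)*1*5/8) = 0*((⅓)*1*(⅛)*5) = 0*(5/24) = 0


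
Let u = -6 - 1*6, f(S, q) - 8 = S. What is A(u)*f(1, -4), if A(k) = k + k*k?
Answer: 1188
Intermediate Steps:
f(S, q) = 8 + S
u = -12 (u = -6 - 6 = -12)
A(k) = k + k²
A(u)*f(1, -4) = (-12*(1 - 12))*(8 + 1) = -12*(-11)*9 = 132*9 = 1188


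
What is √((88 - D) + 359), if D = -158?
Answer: 11*√5 ≈ 24.597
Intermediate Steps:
√((88 - D) + 359) = √((88 - 1*(-158)) + 359) = √((88 + 158) + 359) = √(246 + 359) = √605 = 11*√5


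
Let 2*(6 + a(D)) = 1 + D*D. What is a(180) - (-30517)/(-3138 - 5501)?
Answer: 279747537/17278 ≈ 16191.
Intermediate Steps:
a(D) = -11/2 + D²/2 (a(D) = -6 + (1 + D*D)/2 = -6 + (1 + D²)/2 = -6 + (½ + D²/2) = -11/2 + D²/2)
a(180) - (-30517)/(-3138 - 5501) = (-11/2 + (½)*180²) - (-30517)/(-3138 - 5501) = (-11/2 + (½)*32400) - (-30517)/(-8639) = (-11/2 + 16200) - (-30517)*(-1)/8639 = 32389/2 - 1*30517/8639 = 32389/2 - 30517/8639 = 279747537/17278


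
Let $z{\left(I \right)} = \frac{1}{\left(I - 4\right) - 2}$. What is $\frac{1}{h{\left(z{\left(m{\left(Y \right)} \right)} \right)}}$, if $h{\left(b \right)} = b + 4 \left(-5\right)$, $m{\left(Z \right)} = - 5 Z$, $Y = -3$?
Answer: $- \frac{9}{179} \approx -0.050279$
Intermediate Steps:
$z{\left(I \right)} = \frac{1}{-6 + I}$ ($z{\left(I \right)} = \frac{1}{\left(I - 4\right) - 2} = \frac{1}{\left(-4 + I\right) - 2} = \frac{1}{-6 + I}$)
$h{\left(b \right)} = -20 + b$ ($h{\left(b \right)} = b - 20 = -20 + b$)
$\frac{1}{h{\left(z{\left(m{\left(Y \right)} \right)} \right)}} = \frac{1}{-20 + \frac{1}{-6 - -15}} = \frac{1}{-20 + \frac{1}{-6 + 15}} = \frac{1}{-20 + \frac{1}{9}} = \frac{1}{- \frac{179}{9}} = - \frac{9}{179}$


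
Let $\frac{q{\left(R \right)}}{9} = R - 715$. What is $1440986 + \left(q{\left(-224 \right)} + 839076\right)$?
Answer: $2271611$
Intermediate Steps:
$q{\left(R \right)} = -6435 + 9 R$ ($q{\left(R \right)} = 9 \left(R - 715\right) = 9 \left(-715 + R\right) = -6435 + 9 R$)
$1440986 + \left(q{\left(-224 \right)} + 839076\right) = 1440986 + \left(\left(-6435 + 9 \left(-224\right)\right) + 839076\right) = 1440986 + \left(\left(-6435 - 2016\right) + 839076\right) = 1440986 + \left(-8451 + 839076\right) = 1440986 + 830625 = 2271611$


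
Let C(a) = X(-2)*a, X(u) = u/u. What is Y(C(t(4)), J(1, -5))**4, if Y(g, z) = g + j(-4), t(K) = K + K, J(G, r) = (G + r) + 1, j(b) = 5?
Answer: 28561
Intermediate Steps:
X(u) = 1
J(G, r) = 1 + G + r
t(K) = 2*K
C(a) = a (C(a) = 1*a = a)
Y(g, z) = 5 + g (Y(g, z) = g + 5 = 5 + g)
Y(C(t(4)), J(1, -5))**4 = (5 + 2*4)**4 = (5 + 8)**4 = 13**4 = 28561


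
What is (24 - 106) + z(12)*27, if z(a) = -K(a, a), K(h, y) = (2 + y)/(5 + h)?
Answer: -1772/17 ≈ -104.24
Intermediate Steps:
K(h, y) = (2 + y)/(5 + h)
z(a) = -(2 + a)/(5 + a)
(24 - 106) + z(12)*27 = (24 - 106) + ((-2 - 1*12)/(5 + 12))*27 = -82 + ((-2 - 12)/17)*27 = -82 + ((1/17)*(-14))*27 = -82 - 14/17*27 = -82 - 378/17 = -1772/17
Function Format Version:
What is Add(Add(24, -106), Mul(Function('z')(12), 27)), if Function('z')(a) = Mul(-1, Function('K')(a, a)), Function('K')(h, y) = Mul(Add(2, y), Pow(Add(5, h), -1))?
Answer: Rational(-1772, 17) ≈ -104.24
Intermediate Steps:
Function('K')(h, y) = Mul(Pow(Add(5, h), -1), Add(2, y))
Function('z')(a) = Mul(-1, Pow(Add(5, a), -1), Add(2, a)) (Function('z')(a) = Mul(-1, Mul(Pow(Add(5, a), -1), Add(2, a))) = Mul(-1, Pow(Add(5, a), -1), Add(2, a)))
Add(Add(24, -106), Mul(Function('z')(12), 27)) = Add(Add(24, -106), Mul(Mul(Pow(Add(5, 12), -1), Add(-2, Mul(-1, 12))), 27)) = Add(-82, Mul(Mul(Pow(17, -1), Add(-2, -12)), 27)) = Add(-82, Mul(Mul(Rational(1, 17), -14), 27)) = Add(-82, Mul(Rational(-14, 17), 27)) = Add(-82, Rational(-378, 17)) = Rational(-1772, 17)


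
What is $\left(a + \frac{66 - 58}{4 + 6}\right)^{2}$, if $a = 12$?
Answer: $\frac{4096}{25} \approx 163.84$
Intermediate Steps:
$\left(a + \frac{66 - 58}{4 + 6}\right)^{2} = \left(12 + \frac{66 - 58}{4 + 6}\right)^{2} = \left(12 + \frac{8}{10}\right)^{2} = \left(12 + 8 \cdot \frac{1}{10}\right)^{2} = \left(12 + \frac{4}{5}\right)^{2} = \left(\frac{64}{5}\right)^{2} = \frac{4096}{25}$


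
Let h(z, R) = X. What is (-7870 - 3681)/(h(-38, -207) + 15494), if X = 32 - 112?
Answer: -11551/15414 ≈ -0.74938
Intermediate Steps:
X = -80
h(z, R) = -80
(-7870 - 3681)/(h(-38, -207) + 15494) = (-7870 - 3681)/(-80 + 15494) = -11551/15414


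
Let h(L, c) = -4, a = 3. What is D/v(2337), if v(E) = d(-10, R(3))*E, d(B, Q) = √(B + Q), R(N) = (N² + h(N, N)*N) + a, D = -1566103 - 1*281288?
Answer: 615797*I*√10/7790 ≈ 249.98*I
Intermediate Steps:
D = -1847391 (D = -1566103 - 281288 = -1847391)
R(N) = 3 + N² - 4*N (R(N) = (N² - 4*N) + 3 = 3 + N² - 4*N)
v(E) = I*E*√10 (v(E) = √(-10 + (3 + 3² - 4*3))*E = √(-10 + (3 + 9 - 12))*E = √(-10 + 0)*E = √(-10)*E = (I*√10)*E = I*E*√10)
D/v(2337) = -1847391*(-I*√10/23370) = -(-615797)*I*√10/7790 = 615797*I*√10/7790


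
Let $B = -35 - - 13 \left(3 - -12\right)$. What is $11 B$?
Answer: $1760$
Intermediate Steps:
$B = 160$ ($B = -35 - - 13 \left(3 + 12\right) = -35 - \left(-13\right) 15 = -35 - -195 = -35 + 195 = 160$)
$11 B = 11 \cdot 160 = 1760$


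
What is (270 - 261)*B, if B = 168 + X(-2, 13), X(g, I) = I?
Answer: 1629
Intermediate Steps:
B = 181 (B = 168 + 13 = 181)
(270 - 261)*B = (270 - 261)*181 = 9*181 = 1629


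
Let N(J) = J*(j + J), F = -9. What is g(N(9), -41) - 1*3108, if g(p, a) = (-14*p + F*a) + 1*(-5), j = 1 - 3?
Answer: -3626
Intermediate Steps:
j = -2
N(J) = J*(-2 + J)
g(p, a) = -5 - 14*p - 9*a (g(p, a) = (-14*p - 9*a) + 1*(-5) = (-14*p - 9*a) - 5 = -5 - 14*p - 9*a)
g(N(9), -41) - 1*3108 = (-5 - 126*(-2 + 9) - 9*(-41)) - 1*3108 = (-5 - 126*7 + 369) - 3108 = (-5 - 14*63 + 369) - 3108 = (-5 - 882 + 369) - 3108 = -518 - 3108 = -3626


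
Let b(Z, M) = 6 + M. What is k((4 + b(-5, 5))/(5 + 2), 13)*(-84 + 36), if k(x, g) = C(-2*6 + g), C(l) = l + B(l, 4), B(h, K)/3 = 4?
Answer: -624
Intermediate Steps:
B(h, K) = 12 (B(h, K) = 3*4 = 12)
C(l) = 12 + l (C(l) = l + 12 = 12 + l)
k(x, g) = g (k(x, g) = 12 + (-2*6 + g) = 12 + (-12 + g) = g)
k((4 + b(-5, 5))/(5 + 2), 13)*(-84 + 36) = 13*(-84 + 36) = 13*(-48) = -624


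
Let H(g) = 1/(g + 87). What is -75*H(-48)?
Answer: -25/13 ≈ -1.9231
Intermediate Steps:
H(g) = 1/(87 + g)
-75*H(-48) = -75/(87 - 48) = -75/39 = -75*1/39 = -25/13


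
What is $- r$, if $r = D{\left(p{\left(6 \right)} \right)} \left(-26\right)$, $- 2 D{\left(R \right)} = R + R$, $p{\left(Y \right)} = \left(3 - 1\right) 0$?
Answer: $0$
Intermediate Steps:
$p{\left(Y \right)} = 0$ ($p{\left(Y \right)} = 2 \cdot 0 = 0$)
$D{\left(R \right)} = - R$ ($D{\left(R \right)} = - \frac{R + R}{2} = - \frac{2 R}{2} = - R$)
$r = 0$ ($r = \left(-1\right) 0 \left(-26\right) = 0 \left(-26\right) = 0$)
$- r = \left(-1\right) 0 = 0$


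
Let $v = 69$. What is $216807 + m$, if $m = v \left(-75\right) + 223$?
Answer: $211855$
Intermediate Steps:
$m = -4952$ ($m = 69 \left(-75\right) + 223 = -5175 + 223 = -4952$)
$216807 + m = 216807 - 4952 = 211855$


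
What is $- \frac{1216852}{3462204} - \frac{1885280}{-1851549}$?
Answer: $\frac{118726745927}{178067787611} \approx 0.66675$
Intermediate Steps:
$- \frac{1216852}{3462204} - \frac{1885280}{-1851549} = \left(-1216852\right) \frac{1}{3462204} - - \frac{1885280}{1851549} = - \frac{304213}{865551} + \frac{1885280}{1851549} = \frac{118726745927}{178067787611}$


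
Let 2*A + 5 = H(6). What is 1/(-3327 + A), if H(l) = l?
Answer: -2/6653 ≈ -0.00030062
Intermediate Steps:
A = ½ (A = -5/2 + (½)*6 = -5/2 + 3 = ½ ≈ 0.50000)
1/(-3327 + A) = 1/(-3327 + ½) = 1/(-6653/2) = -2/6653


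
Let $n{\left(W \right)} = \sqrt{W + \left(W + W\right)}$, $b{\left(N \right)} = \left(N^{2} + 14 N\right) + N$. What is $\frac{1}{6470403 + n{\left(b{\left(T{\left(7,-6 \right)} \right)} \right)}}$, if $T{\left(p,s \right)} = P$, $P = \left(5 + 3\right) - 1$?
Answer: $\frac{2156801}{13955371660649} - \frac{\sqrt{462}}{41866114981947} \approx 1.5455 \cdot 10^{-7}$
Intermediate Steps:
$P = 7$ ($P = 8 - 1 = 7$)
$T{\left(p,s \right)} = 7$
$b{\left(N \right)} = N^{2} + 15 N$
$n{\left(W \right)} = \sqrt{3} \sqrt{W}$ ($n{\left(W \right)} = \sqrt{W + 2 W} = \sqrt{3 W} = \sqrt{3} \sqrt{W}$)
$\frac{1}{6470403 + n{\left(b{\left(T{\left(7,-6 \right)} \right)} \right)}} = \frac{1}{6470403 + \sqrt{3} \sqrt{7 \left(15 + 7\right)}} = \frac{1}{6470403 + \sqrt{3} \sqrt{7 \cdot 22}} = \frac{1}{6470403 + \sqrt{3} \sqrt{154}} = \frac{1}{6470403 + \sqrt{462}}$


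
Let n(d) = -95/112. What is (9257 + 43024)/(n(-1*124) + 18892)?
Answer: 5855472/2115809 ≈ 2.7675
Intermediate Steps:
n(d) = -95/112 (n(d) = -95*1/112 = -95/112)
(9257 + 43024)/(n(-1*124) + 18892) = (9257 + 43024)/(-95/112 + 18892) = 52281/(2115809/112) = 52281*(112/2115809) = 5855472/2115809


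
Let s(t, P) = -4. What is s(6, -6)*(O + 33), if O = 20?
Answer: -212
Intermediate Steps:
s(6, -6)*(O + 33) = -4*(20 + 33) = -4*53 = -212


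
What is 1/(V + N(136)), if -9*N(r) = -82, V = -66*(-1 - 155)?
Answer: 9/92746 ≈ 9.7039e-5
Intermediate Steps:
V = 10296 (V = -66*(-156) = 10296)
N(r) = 82/9 (N(r) = -⅑*(-82) = 82/9)
1/(V + N(136)) = 1/(10296 + 82/9) = 1/(92746/9) = 9/92746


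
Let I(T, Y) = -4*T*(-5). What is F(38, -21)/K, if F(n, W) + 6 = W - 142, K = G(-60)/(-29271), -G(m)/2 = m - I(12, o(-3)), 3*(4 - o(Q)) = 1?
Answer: 1648933/200 ≈ 8244.7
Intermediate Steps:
o(Q) = 11/3 (o(Q) = 4 - 1/3*1 = 4 - 1/3 = 11/3)
I(T, Y) = 20*T
G(m) = 480 - 2*m (G(m) = -2*(m - 20*12) = -2*(m - 1*240) = -2*(m - 240) = -2*(-240 + m) = 480 - 2*m)
K = -200/9757 (K = (480 - 2*(-60))/(-29271) = (480 + 120)*(-1/29271) = 600*(-1/29271) = -200/9757 ≈ -0.020498)
F(n, W) = -148 + W (F(n, W) = -6 + (W - 142) = -6 + (-142 + W) = -148 + W)
F(38, -21)/K = (-148 - 21)/(-200/9757) = -169*(-9757/200) = 1648933/200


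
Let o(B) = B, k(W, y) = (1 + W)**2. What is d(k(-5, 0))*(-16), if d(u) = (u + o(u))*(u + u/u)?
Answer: -8704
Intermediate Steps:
d(u) = 2*u*(1 + u) (d(u) = (u + u)*(u + u/u) = (2*u)*(u + 1) = (2*u)*(1 + u) = 2*u*(1 + u))
d(k(-5, 0))*(-16) = (2*(1 - 5)**2*(1 + (1 - 5)**2))*(-16) = (2*(-4)**2*(1 + (-4)**2))*(-16) = (2*16*(1 + 16))*(-16) = (2*16*17)*(-16) = 544*(-16) = -8704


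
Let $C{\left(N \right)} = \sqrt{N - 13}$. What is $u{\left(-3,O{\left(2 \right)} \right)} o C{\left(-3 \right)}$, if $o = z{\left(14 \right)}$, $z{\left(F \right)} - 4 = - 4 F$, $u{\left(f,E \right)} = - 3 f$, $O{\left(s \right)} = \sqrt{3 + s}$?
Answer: $- 1872 i \approx - 1872.0 i$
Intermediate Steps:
$z{\left(F \right)} = 4 - 4 F$
$o = -52$ ($o = 4 - 56 = -52$)
$C{\left(N \right)} = \sqrt{-13 + N}$
$u{\left(-3,O{\left(2 \right)} \right)} o C{\left(-3 \right)} = \left(-3\right) \left(-3\right) \left(-52\right) \sqrt{-13 - 3} = 9 \left(-52\right) \sqrt{-16} = - 468 \cdot 4 i = - 1872 i$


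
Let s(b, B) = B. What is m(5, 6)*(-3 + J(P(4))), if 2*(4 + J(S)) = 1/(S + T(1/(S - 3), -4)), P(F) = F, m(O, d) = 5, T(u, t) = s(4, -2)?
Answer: -135/4 ≈ -33.750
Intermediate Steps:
T(u, t) = -2
J(S) = -4 + 1/(2*(-2 + S)) (J(S) = -4 + 1/(2*(S - 2)) = -4 + 1/(2*(-2 + S)))
m(5, 6)*(-3 + J(P(4))) = 5*(-3 + (17 - 8*4)/(2*(-2 + 4))) = 5*(-3 + (1/2)*(17 - 32)/2) = 5*(-3 + (1/2)*(1/2)*(-15)) = 5*(-3 - 15/4) = 5*(-27/4) = -135/4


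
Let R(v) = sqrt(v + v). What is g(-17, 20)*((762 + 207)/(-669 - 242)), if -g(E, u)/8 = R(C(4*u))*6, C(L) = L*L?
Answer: 3720960*sqrt(2)/911 ≈ 5776.3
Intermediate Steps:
C(L) = L**2
R(v) = sqrt(2)*sqrt(v) (R(v) = sqrt(2*v) = sqrt(2)*sqrt(v))
g(E, u) = -192*sqrt(2)*sqrt(u**2) (g(E, u) = -8*sqrt(2)*sqrt((4*u)**2)*6 = -8*sqrt(2)*sqrt(16*u**2)*6 = -8*sqrt(2)*(4*sqrt(u**2))*6 = -8*4*sqrt(2)*sqrt(u**2)*6 = -192*sqrt(2)*sqrt(u**2))
g(-17, 20)*((762 + 207)/(-669 - 242)) = (-192*sqrt(2)*sqrt(20**2))*((762 + 207)/(-669 - 242)) = (-192*sqrt(2)*sqrt(400))*(969/(-911)) = (-192*sqrt(2)*20)*(969*(-1/911)) = -3840*sqrt(2)*(-969/911) = 3720960*sqrt(2)/911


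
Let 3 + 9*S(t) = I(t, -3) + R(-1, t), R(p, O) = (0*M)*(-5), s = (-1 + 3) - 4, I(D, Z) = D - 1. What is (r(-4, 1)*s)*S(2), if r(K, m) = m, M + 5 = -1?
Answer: 4/9 ≈ 0.44444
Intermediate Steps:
M = -6 (M = -5 - 1 = -6)
I(D, Z) = -1 + D
s = -2 (s = 2 - 4 = -2)
R(p, O) = 0 (R(p, O) = (0*(-6))*(-5) = 0*(-5) = 0)
S(t) = -4/9 + t/9 (S(t) = -⅓ + ((-1 + t) + 0)/9 = -⅓ + (-1 + t)/9 = -⅓ + (-⅑ + t/9) = -4/9 + t/9)
(r(-4, 1)*s)*S(2) = (1*(-2))*(-4/9 + (⅑)*2) = -2*(-4/9 + 2/9) = -2*(-2/9) = 4/9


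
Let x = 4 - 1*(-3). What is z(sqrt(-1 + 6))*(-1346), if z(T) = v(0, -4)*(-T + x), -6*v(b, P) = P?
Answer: -18844/3 + 2692*sqrt(5)/3 ≈ -4274.8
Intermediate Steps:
v(b, P) = -P/6
x = 7 (x = 4 + 3 = 7)
z(T) = 14/3 - 2*T/3 (z(T) = (-1/6*(-4))*(-T + 7) = 2*(7 - T)/3 = 14/3 - 2*T/3)
z(sqrt(-1 + 6))*(-1346) = (14/3 - 2*sqrt(-1 + 6)/3)*(-1346) = (14/3 - 2*sqrt(5)/3)*(-1346) = -18844/3 + 2692*sqrt(5)/3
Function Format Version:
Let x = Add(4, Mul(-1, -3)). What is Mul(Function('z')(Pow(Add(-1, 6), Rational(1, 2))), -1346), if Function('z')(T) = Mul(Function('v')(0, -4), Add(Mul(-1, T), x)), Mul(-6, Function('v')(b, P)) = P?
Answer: Add(Rational(-18844, 3), Mul(Rational(2692, 3), Pow(5, Rational(1, 2)))) ≈ -4274.8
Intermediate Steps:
Function('v')(b, P) = Mul(Rational(-1, 6), P)
x = 7 (x = Add(4, 3) = 7)
Function('z')(T) = Add(Rational(14, 3), Mul(Rational(-2, 3), T)) (Function('z')(T) = Mul(Mul(Rational(-1, 6), -4), Add(Mul(-1, T), 7)) = Mul(Rational(2, 3), Add(7, Mul(-1, T))) = Add(Rational(14, 3), Mul(Rational(-2, 3), T)))
Mul(Function('z')(Pow(Add(-1, 6), Rational(1, 2))), -1346) = Mul(Add(Rational(14, 3), Mul(Rational(-2, 3), Pow(Add(-1, 6), Rational(1, 2)))), -1346) = Mul(Add(Rational(14, 3), Mul(Rational(-2, 3), Pow(5, Rational(1, 2)))), -1346) = Add(Rational(-18844, 3), Mul(Rational(2692, 3), Pow(5, Rational(1, 2))))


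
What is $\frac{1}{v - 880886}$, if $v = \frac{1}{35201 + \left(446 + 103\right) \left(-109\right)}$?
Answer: $- \frac{24640}{21705031041} \approx -1.1352 \cdot 10^{-6}$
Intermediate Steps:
$v = - \frac{1}{24640}$ ($v = \frac{1}{35201 + 549 \left(-109\right)} = \frac{1}{35201 - 59841} = \frac{1}{-24640} = - \frac{1}{24640} \approx -4.0584 \cdot 10^{-5}$)
$\frac{1}{v - 880886} = \frac{1}{- \frac{1}{24640} - 880886} = \frac{1}{- \frac{21705031041}{24640}} = - \frac{24640}{21705031041}$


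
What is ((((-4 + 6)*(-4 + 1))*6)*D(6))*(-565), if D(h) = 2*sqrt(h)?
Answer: 40680*sqrt(6) ≈ 99645.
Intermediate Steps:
((((-4 + 6)*(-4 + 1))*6)*D(6))*(-565) = ((((-4 + 6)*(-4 + 1))*6)*(2*sqrt(6)))*(-565) = (((2*(-3))*6)*(2*sqrt(6)))*(-565) = ((-6*6)*(2*sqrt(6)))*(-565) = -72*sqrt(6)*(-565) = 40680*sqrt(6)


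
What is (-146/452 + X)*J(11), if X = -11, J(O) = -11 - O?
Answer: 28149/113 ≈ 249.11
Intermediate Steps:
(-146/452 + X)*J(11) = (-146/452 - 11)*(-11 - 1*11) = (-146*1/452 - 11)*(-11 - 11) = (-73/226 - 11)*(-22) = -2559/226*(-22) = 28149/113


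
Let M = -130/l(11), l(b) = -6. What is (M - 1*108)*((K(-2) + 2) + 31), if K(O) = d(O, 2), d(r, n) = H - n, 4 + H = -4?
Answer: -5957/3 ≈ -1985.7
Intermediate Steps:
H = -8 (H = -4 - 4 = -8)
d(r, n) = -8 - n
K(O) = -10 (K(O) = -8 - 1*2 = -8 - 2 = -10)
M = 65/3 (M = -130/(-6) = -130*(-1/6) = 65/3 ≈ 21.667)
(M - 1*108)*((K(-2) + 2) + 31) = (65/3 - 1*108)*((-10 + 2) + 31) = (65/3 - 108)*(-8 + 31) = -259/3*23 = -5957/3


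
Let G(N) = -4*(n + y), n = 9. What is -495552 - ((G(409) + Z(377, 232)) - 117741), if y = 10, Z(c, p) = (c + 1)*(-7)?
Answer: -375089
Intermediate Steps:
Z(c, p) = -7 - 7*c (Z(c, p) = (1 + c)*(-7) = -7 - 7*c)
G(N) = -76 (G(N) = -4*(9 + 10) = -4*19 = -76)
-495552 - ((G(409) + Z(377, 232)) - 117741) = -495552 - ((-76 + (-7 - 7*377)) - 117741) = -495552 - ((-76 + (-7 - 2639)) - 117741) = -495552 - ((-76 - 2646) - 117741) = -495552 - (-2722 - 117741) = -495552 - 1*(-120463) = -495552 + 120463 = -375089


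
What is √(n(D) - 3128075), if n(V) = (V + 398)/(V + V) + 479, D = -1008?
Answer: I*√22068315241/84 ≈ 1768.5*I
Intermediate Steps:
n(V) = 479 + (398 + V)/(2*V) (n(V) = (398 + V)/((2*V)) + 479 = (398 + V)*(1/(2*V)) + 479 = (398 + V)/(2*V) + 479 = 479 + (398 + V)/(2*V))
√(n(D) - 3128075) = √((959/2 + 199/(-1008)) - 3128075) = √((959/2 + 199*(-1/1008)) - 3128075) = √((959/2 - 199/1008) - 3128075) = √(483137/1008 - 3128075) = √(-3152616463/1008) = I*√22068315241/84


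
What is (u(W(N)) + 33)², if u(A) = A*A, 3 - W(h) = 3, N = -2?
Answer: 1089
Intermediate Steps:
W(h) = 0 (W(h) = 3 - 1*3 = 3 - 3 = 0)
u(A) = A²
(u(W(N)) + 33)² = (0² + 33)² = (0 + 33)² = 33² = 1089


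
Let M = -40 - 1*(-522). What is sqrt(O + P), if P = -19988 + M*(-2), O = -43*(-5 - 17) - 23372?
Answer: 23*I*sqrt(82) ≈ 208.27*I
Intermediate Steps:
M = 482 (M = -40 + 522 = 482)
O = -22426 (O = -43*(-22) - 23372 = 946 - 23372 = -22426)
P = -20952 (P = -19988 + 482*(-2) = -19988 - 964 = -20952)
sqrt(O + P) = sqrt(-22426 - 20952) = sqrt(-43378) = 23*I*sqrt(82)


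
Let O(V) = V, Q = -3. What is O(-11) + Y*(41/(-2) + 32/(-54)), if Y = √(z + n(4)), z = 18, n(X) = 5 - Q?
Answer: -11 - 1139*√26/54 ≈ -118.55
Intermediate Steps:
n(X) = 8 (n(X) = 5 - 1*(-3) = 5 + 3 = 8)
Y = √26 (Y = √(18 + 8) = √26 ≈ 5.0990)
O(-11) + Y*(41/(-2) + 32/(-54)) = -11 + √26*(41/(-2) + 32/(-54)) = -11 + √26*(41*(-½) + 32*(-1/54)) = -11 + √26*(-41/2 - 16/27) = -11 + √26*(-1139/54) = -11 - 1139*√26/54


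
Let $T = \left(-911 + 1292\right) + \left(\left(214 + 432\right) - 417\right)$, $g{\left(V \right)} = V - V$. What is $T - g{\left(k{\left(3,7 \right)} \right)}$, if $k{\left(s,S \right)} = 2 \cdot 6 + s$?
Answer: $610$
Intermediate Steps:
$k{\left(s,S \right)} = 12 + s$
$g{\left(V \right)} = 0$
$T = 610$ ($T = 381 + \left(646 - 417\right) = 381 + 229 = 610$)
$T - g{\left(k{\left(3,7 \right)} \right)} = 610 - 0 = 610 + 0 = 610$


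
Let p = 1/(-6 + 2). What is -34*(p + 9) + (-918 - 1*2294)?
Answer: -7019/2 ≈ -3509.5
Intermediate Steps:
p = -¼ (p = 1/(-4) = -¼ ≈ -0.25000)
-34*(p + 9) + (-918 - 1*2294) = -34*(-¼ + 9) + (-918 - 1*2294) = -34*35/4 + (-918 - 2294) = -595/2 - 3212 = -7019/2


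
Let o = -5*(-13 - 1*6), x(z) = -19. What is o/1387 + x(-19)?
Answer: -1382/73 ≈ -18.932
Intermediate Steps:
o = 95 (o = -5*(-13 - 6) = -5*(-19) = 95)
o/1387 + x(-19) = 95/1387 - 19 = (1/1387)*95 - 19 = 5/73 - 19 = -1382/73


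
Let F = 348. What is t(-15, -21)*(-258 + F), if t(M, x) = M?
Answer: -1350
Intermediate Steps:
t(-15, -21)*(-258 + F) = -15*(-258 + 348) = -15*90 = -1350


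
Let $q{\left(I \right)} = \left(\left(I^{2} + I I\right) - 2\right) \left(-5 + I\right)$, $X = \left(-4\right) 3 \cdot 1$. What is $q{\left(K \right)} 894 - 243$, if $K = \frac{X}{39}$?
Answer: $\frac{18342045}{2197} \approx 8348.7$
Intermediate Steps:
$X = -12$ ($X = \left(-12\right) 1 = -12$)
$K = - \frac{4}{13}$ ($K = - \frac{12}{39} = \left(-12\right) \frac{1}{39} = - \frac{4}{13} \approx -0.30769$)
$q{\left(I \right)} = \left(-5 + I\right) \left(-2 + 2 I^{2}\right)$ ($q{\left(I \right)} = \left(\left(I^{2} + I^{2}\right) - 2\right) \left(-5 + I\right) = \left(2 I^{2} - 2\right) \left(-5 + I\right) = \left(-2 + 2 I^{2}\right) \left(-5 + I\right) = \left(-5 + I\right) \left(-2 + 2 I^{2}\right)$)
$q{\left(K \right)} 894 - 243 = \left(10 - 10 \left(- \frac{4}{13}\right)^{2} - - \frac{8}{13} + 2 \left(- \frac{4}{13}\right)^{3}\right) 894 - 243 = \left(10 - \frac{160}{169} + \frac{8}{13} + 2 \left(- \frac{64}{2197}\right)\right) 894 - 243 = \left(10 - \frac{160}{169} + \frac{8}{13} - \frac{128}{2197}\right) 894 - 243 = \frac{21114}{2197} \cdot 894 - 243 = \frac{18875916}{2197} - 243 = \frac{18342045}{2197}$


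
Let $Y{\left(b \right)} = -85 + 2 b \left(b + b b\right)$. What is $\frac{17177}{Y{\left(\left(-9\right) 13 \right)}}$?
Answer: $- \frac{17177}{3175933} \approx -0.0054085$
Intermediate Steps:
$Y{\left(b \right)} = -85 + 2 b \left(b + b^{2}\right)$
$\frac{17177}{Y{\left(\left(-9\right) 13 \right)}} = \frac{17177}{-85 + 2 \left(\left(-9\right) 13\right)^{2} + 2 \left(\left(-9\right) 13\right)^{3}} = \frac{17177}{-85 + 2 \left(-117\right)^{2} + 2 \left(-117\right)^{3}} = \frac{17177}{-85 + 2 \cdot 13689 + 2 \left(-1601613\right)} = \frac{17177}{-85 + 27378 - 3203226} = \frac{17177}{-3175933} = 17177 \left(- \frac{1}{3175933}\right) = - \frac{17177}{3175933}$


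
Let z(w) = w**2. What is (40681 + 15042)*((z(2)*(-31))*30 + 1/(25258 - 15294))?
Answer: -2065433120117/9964 ≈ -2.0729e+8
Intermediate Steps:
(40681 + 15042)*((z(2)*(-31))*30 + 1/(25258 - 15294)) = (40681 + 15042)*((2**2*(-31))*30 + 1/(25258 - 15294)) = 55723*((4*(-31))*30 + 1/9964) = 55723*(-124*30 + 1/9964) = 55723*(-3720 + 1/9964) = 55723*(-37066079/9964) = -2065433120117/9964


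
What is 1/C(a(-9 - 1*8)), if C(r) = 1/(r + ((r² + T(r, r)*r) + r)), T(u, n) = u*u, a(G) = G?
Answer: -4658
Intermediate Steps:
T(u, n) = u²
C(r) = 1/(r² + r³ + 2*r) (C(r) = 1/(r + ((r² + r²*r) + r)) = 1/(r + ((r² + r³) + r)) = 1/(r + (r + r² + r³)) = 1/(r² + r³ + 2*r))
1/C(a(-9 - 1*8)) = 1/(1/((-9 - 1*8)*(2 + (-9 - 1*8) + (-9 - 1*8)²))) = 1/(1/((-9 - 8)*(2 + (-9 - 8) + (-9 - 8)²))) = 1/(1/((-17)*(2 - 17 + (-17)²))) = 1/(-1/(17*(2 - 17 + 289))) = 1/(-1/17/274) = 1/(-1/17*1/274) = 1/(-1/4658) = -4658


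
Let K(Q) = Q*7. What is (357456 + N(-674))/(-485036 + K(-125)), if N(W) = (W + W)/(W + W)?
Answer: -357457/485911 ≈ -0.73564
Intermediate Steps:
N(W) = 1 (N(W) = (2*W)/((2*W)) = (2*W)*(1/(2*W)) = 1)
K(Q) = 7*Q
(357456 + N(-674))/(-485036 + K(-125)) = (357456 + 1)/(-485036 + 7*(-125)) = 357457/(-485036 - 875) = 357457/(-485911) = 357457*(-1/485911) = -357457/485911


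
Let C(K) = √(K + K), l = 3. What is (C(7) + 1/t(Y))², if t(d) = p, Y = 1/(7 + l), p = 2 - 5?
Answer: 127/9 - 2*√14/3 ≈ 11.617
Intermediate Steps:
p = -3
Y = ⅒ (Y = 1/(7 + 3) = 1/10 = ⅒ ≈ 0.10000)
C(K) = √2*√K (C(K) = √(2*K) = √2*√K)
t(d) = -3
(C(7) + 1/t(Y))² = (√2*√7 + 1/(-3))² = (√14 - ⅓)² = (-⅓ + √14)²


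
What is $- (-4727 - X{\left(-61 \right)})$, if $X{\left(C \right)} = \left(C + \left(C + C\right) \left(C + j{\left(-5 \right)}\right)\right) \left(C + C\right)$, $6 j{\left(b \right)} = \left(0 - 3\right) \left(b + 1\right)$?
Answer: $-865987$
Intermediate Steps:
$j{\left(b \right)} = - \frac{1}{2} - \frac{b}{2}$ ($j{\left(b \right)} = \frac{\left(0 - 3\right) \left(b + 1\right)}{6} = \frac{\left(-3\right) \left(1 + b\right)}{6} = \frac{-3 - 3 b}{6} = - \frac{1}{2} - \frac{b}{2}$)
$X{\left(C \right)} = 2 C \left(C + 2 C \left(2 + C\right)\right)$ ($X{\left(C \right)} = \left(C + \left(C + C\right) \left(C - -2\right)\right) \left(C + C\right) = \left(C + 2 C \left(C + \left(- \frac{1}{2} + \frac{5}{2}\right)\right)\right) 2 C = \left(C + 2 C \left(C + 2\right)\right) 2 C = \left(C + 2 C \left(2 + C\right)\right) 2 C = 2 C \left(C + 2 C \left(2 + C\right)\right)$)
$- (-4727 - X{\left(-61 \right)}) = - (-4727 - \left(-61\right)^{2} \left(10 + 4 \left(-61\right)\right)) = - (-4727 - 3721 \left(10 - 244\right)) = - (-4727 - 3721 \left(-234\right)) = - (-4727 - -870714) = - (-4727 + 870714) = \left(-1\right) 865987 = -865987$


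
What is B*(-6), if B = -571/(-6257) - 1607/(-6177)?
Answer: -27164132/12883163 ≈ -2.1085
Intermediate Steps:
B = 13582066/38649489 (B = -571*(-1/6257) - 1607*(-1/6177) = 571/6257 + 1607/6177 = 13582066/38649489 ≈ 0.35142)
B*(-6) = (13582066/38649489)*(-6) = -27164132/12883163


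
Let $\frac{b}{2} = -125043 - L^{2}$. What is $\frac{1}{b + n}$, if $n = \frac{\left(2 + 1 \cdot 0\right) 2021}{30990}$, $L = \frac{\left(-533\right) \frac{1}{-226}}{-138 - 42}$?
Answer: $- \frac{854736429600}{213757503543845857} \approx -3.9986 \cdot 10^{-6}$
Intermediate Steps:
$L = - \frac{533}{40680}$ ($L = \frac{\left(-533\right) \left(- \frac{1}{226}\right)}{-180} = \frac{533}{226} \left(- \frac{1}{180}\right) = - \frac{533}{40680} \approx -0.013102$)
$n = \frac{2021}{15495}$ ($n = \left(2 + 0\right) 2021 \cdot \frac{1}{30990} = 2 \cdot 2021 \cdot \frac{1}{30990} = 4042 \cdot \frac{1}{30990} = \frac{2021}{15495} \approx 0.13043$)
$b = - \frac{206928959367289}{827431200}$ ($b = 2 \left(-125043 - \left(- \frac{533}{40680}\right)^{2}\right) = 2 \left(-125043 - \frac{284089}{1654862400}\right) = 2 \left(- \frac{206928959367289}{1654862400}\right) = - \frac{206928959367289}{827431200} \approx -2.5009 \cdot 10^{5}$)
$\frac{1}{b + n} = \frac{1}{- \frac{206928959367289}{827431200} + \frac{2021}{15495}} = \frac{1}{- \frac{213757503543845857}{854736429600}} = - \frac{854736429600}{213757503543845857}$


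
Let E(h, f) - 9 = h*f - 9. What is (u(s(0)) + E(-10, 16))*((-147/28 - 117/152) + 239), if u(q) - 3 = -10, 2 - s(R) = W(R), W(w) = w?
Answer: -5913971/152 ≈ -38908.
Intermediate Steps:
s(R) = 2 - R
E(h, f) = f*h (E(h, f) = 9 + (h*f - 9) = 9 + (f*h - 9) = 9 + (-9 + f*h) = f*h)
u(q) = -7 (u(q) = 3 - 10 = -7)
(u(s(0)) + E(-10, 16))*((-147/28 - 117/152) + 239) = (-7 + 16*(-10))*((-147/28 - 117/152) + 239) = (-7 - 160)*((-147*1/28 - 117*1/152) + 239) = -167*((-21/4 - 117/152) + 239) = -167*(-915/152 + 239) = -167*35413/152 = -5913971/152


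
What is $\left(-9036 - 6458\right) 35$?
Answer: $-542290$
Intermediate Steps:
$\left(-9036 - 6458\right) 35 = \left(-15494\right) 35 = -542290$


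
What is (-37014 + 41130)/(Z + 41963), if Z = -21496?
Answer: 4116/20467 ≈ 0.20110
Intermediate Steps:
(-37014 + 41130)/(Z + 41963) = (-37014 + 41130)/(-21496 + 41963) = 4116/20467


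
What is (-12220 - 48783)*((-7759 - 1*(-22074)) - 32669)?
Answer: 1119649062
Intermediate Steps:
(-12220 - 48783)*((-7759 - 1*(-22074)) - 32669) = -61003*((-7759 + 22074) - 32669) = -61003*(14315 - 32669) = -61003*(-18354) = 1119649062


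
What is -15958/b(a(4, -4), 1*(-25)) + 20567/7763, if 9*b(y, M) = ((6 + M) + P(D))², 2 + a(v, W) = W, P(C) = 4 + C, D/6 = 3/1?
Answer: -123861387/7763 ≈ -15955.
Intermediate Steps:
D = 18 (D = 6*(3/1) = 6*(3*1) = 6*3 = 18)
a(v, W) = -2 + W
b(y, M) = (28 + M)²/9 (b(y, M) = ((6 + M) + (4 + 18))²/9 = ((6 + M) + 22)²/9 = (28 + M)²/9)
-15958/b(a(4, -4), 1*(-25)) + 20567/7763 = -15958*9/(28 + 1*(-25))² + 20567/7763 = -15958*9/(28 - 25)² + 20567*(1/7763) = -15958/1 + 20567/7763 = -15958*1 + 20567/7763 = -15958 + 20567/7763 = -123861387/7763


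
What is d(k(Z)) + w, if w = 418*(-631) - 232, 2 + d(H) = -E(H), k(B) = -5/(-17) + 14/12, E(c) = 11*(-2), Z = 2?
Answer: -263970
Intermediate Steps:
E(c) = -22
k(B) = 149/102 (k(B) = -5*(-1/17) + 14*(1/12) = 5/17 + 7/6 = 149/102)
d(H) = 20 (d(H) = -2 - 1*(-22) = -2 + 22 = 20)
w = -263990 (w = -263758 - 232 = -263990)
d(k(Z)) + w = 20 - 263990 = -263970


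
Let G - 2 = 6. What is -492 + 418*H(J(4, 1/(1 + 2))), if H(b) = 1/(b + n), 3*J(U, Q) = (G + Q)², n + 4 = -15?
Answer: -21909/56 ≈ -391.23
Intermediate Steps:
G = 8 (G = 2 + 6 = 8)
n = -19 (n = -4 - 15 = -19)
J(U, Q) = (8 + Q)²/3
H(b) = 1/(-19 + b) (H(b) = 1/(b - 19) = 1/(-19 + b))
-492 + 418*H(J(4, 1/(1 + 2))) = -492 + 418/(-19 + (8 + 1/(1 + 2))²/3) = -492 + 418/(-19 + (8 + 1/3)²/3) = -492 + 418/(-19 + (8 + ⅓)²/3) = -492 + 418/(-19 + (25/3)²/3) = -492 + 418/(-19 + (⅓)*(625/9)) = -492 + 418/(-19 + 625/27) = -492 + 418/(112/27) = -492 + 418*(27/112) = -492 + 5643/56 = -21909/56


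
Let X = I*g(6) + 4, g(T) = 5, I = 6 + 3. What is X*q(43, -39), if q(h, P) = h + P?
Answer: 196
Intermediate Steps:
q(h, P) = P + h
I = 9
X = 49 (X = 9*5 + 4 = 45 + 4 = 49)
X*q(43, -39) = 49*(-39 + 43) = 49*4 = 196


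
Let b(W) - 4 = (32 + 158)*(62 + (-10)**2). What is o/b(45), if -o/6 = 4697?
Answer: -14091/15392 ≈ -0.91548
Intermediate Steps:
o = -28182 (o = -6*4697 = -28182)
b(W) = 30784 (b(W) = 4 + (32 + 158)*(62 + (-10)**2) = 4 + 190*(62 + 100) = 4 + 190*162 = 4 + 30780 = 30784)
o/b(45) = -28182/30784 = -28182*1/30784 = -14091/15392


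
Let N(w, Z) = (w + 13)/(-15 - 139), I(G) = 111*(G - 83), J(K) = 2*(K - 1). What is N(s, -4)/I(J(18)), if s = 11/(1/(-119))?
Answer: -216/139601 ≈ -0.0015473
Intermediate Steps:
J(K) = -2 + 2*K (J(K) = 2*(-1 + K) = -2 + 2*K)
I(G) = -9213 + 111*G (I(G) = 111*(-83 + G) = -9213 + 111*G)
s = -1309 (s = 11/(-1/119) = 11*(-119) = -1309)
N(w, Z) = -13/154 - w/154 (N(w, Z) = (13 + w)/(-154) = (13 + w)*(-1/154) = -13/154 - w/154)
N(s, -4)/I(J(18)) = (-13/154 - 1/154*(-1309))/(-9213 + 111*(-2 + 2*18)) = (-13/154 + 17/2)/(-9213 + 111*(-2 + 36)) = 648/(77*(-9213 + 111*34)) = 648/(77*(-9213 + 3774)) = (648/77)/(-5439) = (648/77)*(-1/5439) = -216/139601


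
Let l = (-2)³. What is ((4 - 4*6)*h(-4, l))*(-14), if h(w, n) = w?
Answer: -1120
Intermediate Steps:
l = -8
((4 - 4*6)*h(-4, l))*(-14) = ((4 - 4*6)*(-4))*(-14) = ((4 - 24)*(-4))*(-14) = -20*(-4)*(-14) = 80*(-14) = -1120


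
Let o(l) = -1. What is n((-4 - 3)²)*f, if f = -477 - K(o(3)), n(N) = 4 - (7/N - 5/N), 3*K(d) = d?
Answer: -277420/147 ≈ -1887.2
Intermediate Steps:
K(d) = d/3
n(N) = 4 - 2/N
f = -1430/3 (f = -477 - (-1)/3 = -477 - 1*(-⅓) = -477 + ⅓ = -1430/3 ≈ -476.67)
n((-4 - 3)²)*f = (4 - 2/(-4 - 3)²)*(-1430/3) = (4 - 2/((-7)²))*(-1430/3) = (4 - 2/49)*(-1430/3) = (194/49)*(-1430/3) = -277420/147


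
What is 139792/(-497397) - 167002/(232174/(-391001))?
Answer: 16239485741839993/57741325539 ≈ 2.8125e+5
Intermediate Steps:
139792/(-497397) - 167002/(232174/(-391001)) = 139792*(-1/497397) - 167002/(232174*(-1/391001)) = -139792/497397 - 167002/(-232174/391001) = -139792/497397 - 167002*(-391001/232174) = -139792/497397 + 32648974501/116087 = 16239485741839993/57741325539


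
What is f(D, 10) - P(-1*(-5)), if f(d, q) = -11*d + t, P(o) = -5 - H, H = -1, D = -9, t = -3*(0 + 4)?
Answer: 91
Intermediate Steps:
t = -12 (t = -3*4 = -12)
P(o) = -4 (P(o) = -5 - 1*(-1) = -5 + 1 = -4)
f(d, q) = -12 - 11*d (f(d, q) = -11*d - 12 = -12 - 11*d)
f(D, 10) - P(-1*(-5)) = (-12 - 11*(-9)) - 1*(-4) = (-12 + 99) + 4 = 87 + 4 = 91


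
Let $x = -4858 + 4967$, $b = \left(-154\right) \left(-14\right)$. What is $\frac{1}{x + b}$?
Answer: $\frac{1}{2265} \approx 0.0004415$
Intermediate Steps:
$b = 2156$
$x = 109$
$\frac{1}{x + b} = \frac{1}{109 + 2156} = \frac{1}{2265}$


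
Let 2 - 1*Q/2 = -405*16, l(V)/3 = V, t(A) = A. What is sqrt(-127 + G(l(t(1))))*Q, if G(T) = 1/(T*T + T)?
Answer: 6482*I*sqrt(4569)/3 ≈ 1.4605e+5*I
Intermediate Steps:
l(V) = 3*V
G(T) = 1/(T + T**2) (G(T) = 1/(T**2 + T) = 1/(T + T**2))
Q = 12964 (Q = 4 - (-54)*15*16 = 4 - (-54)*240 = 4 - 2*(-6480) = 4 + 12960 = 12964)
sqrt(-127 + G(l(t(1))))*Q = sqrt(-127 + 1/(((3*1))*(1 + 3*1)))*12964 = sqrt(-127 + 1/(3*(1 + 3)))*12964 = sqrt(-127 + (1/3)/4)*12964 = sqrt(-127 + (1/3)*(1/4))*12964 = sqrt(-127 + 1/12)*12964 = sqrt(-1523/12)*12964 = (I*sqrt(4569)/6)*12964 = 6482*I*sqrt(4569)/3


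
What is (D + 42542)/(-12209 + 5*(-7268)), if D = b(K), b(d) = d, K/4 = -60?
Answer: -42302/48549 ≈ -0.87133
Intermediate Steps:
K = -240 (K = 4*(-60) = -240)
D = -240
(D + 42542)/(-12209 + 5*(-7268)) = (-240 + 42542)/(-12209 + 5*(-7268)) = 42302/(-12209 - 36340) = 42302/(-48549) = 42302*(-1/48549) = -42302/48549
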